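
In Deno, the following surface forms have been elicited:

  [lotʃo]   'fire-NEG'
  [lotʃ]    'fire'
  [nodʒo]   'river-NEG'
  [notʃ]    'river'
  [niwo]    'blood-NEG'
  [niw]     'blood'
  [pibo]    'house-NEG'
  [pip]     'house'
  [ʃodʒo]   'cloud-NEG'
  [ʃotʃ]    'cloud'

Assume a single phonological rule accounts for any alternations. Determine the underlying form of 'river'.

'river' shows [dʒ] ~ [tʃ] at the end of the stem ([nodʒo] vs [notʃ]).
But 'fire' keeps [tʃ] in both environments ([lotʃo], [lotʃ]), so there is no rule changing /tʃ/ to [dʒ] before the NEG suffix.
The alternation reflects word-final obstruent devoicing: voiced obstruents become voiceless word-finally. /dʒ/ is underlying.

/nodʒ/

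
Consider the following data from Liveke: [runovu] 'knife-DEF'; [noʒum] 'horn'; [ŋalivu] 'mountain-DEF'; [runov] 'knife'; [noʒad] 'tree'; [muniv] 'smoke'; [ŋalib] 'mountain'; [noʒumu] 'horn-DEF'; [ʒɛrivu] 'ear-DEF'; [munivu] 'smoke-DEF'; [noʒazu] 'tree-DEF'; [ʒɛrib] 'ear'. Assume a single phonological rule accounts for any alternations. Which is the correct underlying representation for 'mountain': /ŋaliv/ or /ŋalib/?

/ŋalib/

'mountain' shows [v] ~ [b] at the end of the stem ([ŋalivu] vs [ŋalib]).
If /v/ were underlying and a rule turned it into [b] in isolation, 'smoke' would also alternate; but it has [v] in both [munivu] and [muniv].
Therefore /b/ is basic and [v] is derived by intervocalic spirantization (voiced stops become fricatives between vowels).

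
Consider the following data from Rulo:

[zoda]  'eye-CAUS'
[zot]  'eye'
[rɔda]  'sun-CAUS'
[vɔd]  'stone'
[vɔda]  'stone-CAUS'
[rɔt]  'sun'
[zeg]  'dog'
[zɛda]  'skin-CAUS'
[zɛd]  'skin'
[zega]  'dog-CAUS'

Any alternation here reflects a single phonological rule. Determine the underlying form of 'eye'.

/zot/

In [zot] and [zoda] the final segment of 'eye' alternates: [t] ~ [d].
Compare 'stone', with invariant [d] in [vɔd] and [vɔda]: an analysis with underlying /d/ and a rule producing [t] in isolation would wrongly predict alternation here too.
The underlying segment must be /t/; voiceless stops become voiced between vowels, yielding [d] there.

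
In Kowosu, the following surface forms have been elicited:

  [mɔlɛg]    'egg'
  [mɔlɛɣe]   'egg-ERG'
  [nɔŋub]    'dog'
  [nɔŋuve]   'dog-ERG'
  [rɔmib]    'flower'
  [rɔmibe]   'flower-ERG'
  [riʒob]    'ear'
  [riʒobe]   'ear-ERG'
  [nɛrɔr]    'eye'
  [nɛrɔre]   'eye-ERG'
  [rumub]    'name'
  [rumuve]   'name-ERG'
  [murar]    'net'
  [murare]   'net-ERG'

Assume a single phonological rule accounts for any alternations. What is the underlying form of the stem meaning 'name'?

/rumuv/

In [rumub] and [rumuve] the final segment of 'name' alternates: [b] ~ [v].
If /b/ were underlying and a rule turned it into [v] before the ERG suffix, 'flower' would also alternate; but it has [b] in both [rɔmib] and [rɔmibe].
The alternation reflects word-final hardening: voiced fricatives become stops word-finally. /v/ is underlying.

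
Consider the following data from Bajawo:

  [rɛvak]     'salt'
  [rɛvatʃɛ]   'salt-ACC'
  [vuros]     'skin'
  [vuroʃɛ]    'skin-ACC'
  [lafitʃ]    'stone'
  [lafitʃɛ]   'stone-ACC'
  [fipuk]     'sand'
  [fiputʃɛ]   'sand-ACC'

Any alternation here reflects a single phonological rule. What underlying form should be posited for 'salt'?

In [rɛvak] and [rɛvatʃɛ] the final segment of 'salt' alternates: [k] ~ [tʃ].
But 'stone' keeps [tʃ] in both environments ([lafitʃ], [lafitʃɛ]), so there is no rule changing /tʃ/ to [k] in isolation.
Therefore /k/ is basic and [tʃ] is derived by palatalization before a front vowel (/k/ and /s/ become palato-alveolar [tʃ] and [ʃ] before a front vowel).

/rɛvak/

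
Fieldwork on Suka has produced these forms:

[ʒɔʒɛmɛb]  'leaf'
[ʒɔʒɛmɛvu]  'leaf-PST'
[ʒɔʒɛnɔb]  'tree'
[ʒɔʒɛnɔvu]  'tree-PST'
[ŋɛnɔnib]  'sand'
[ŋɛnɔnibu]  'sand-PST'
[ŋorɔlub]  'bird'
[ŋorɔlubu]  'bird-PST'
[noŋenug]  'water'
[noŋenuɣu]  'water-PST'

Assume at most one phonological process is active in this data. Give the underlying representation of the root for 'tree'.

In [ʒɔʒɛnɔb] and [ʒɔʒɛnɔvu] the final segment of 'tree' alternates: [b] ~ [v].
The stem 'sand' ([ŋɛnɔnib], [ŋɛnɔnibu]) shows [b] unchanged in both environments, so [b] cannot be basic with [v] derived before the PST suffix.
The underlying segment must be /v/; voiced fricatives become stops word-finally, yielding [b] there.

/ʒɔʒɛnɔv/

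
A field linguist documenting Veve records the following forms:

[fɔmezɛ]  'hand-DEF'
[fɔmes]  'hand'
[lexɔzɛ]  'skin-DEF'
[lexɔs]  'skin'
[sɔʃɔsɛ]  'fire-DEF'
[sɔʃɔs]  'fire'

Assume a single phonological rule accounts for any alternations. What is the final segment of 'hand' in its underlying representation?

/z/

In [fɔmezɛ] and [fɔmes] the final segment of 'hand' alternates: [z] ~ [s].
Compare 'fire', with invariant [s] in [sɔʃɔsɛ] and [sɔʃɔs]: an analysis with underlying /s/ and a rule producing [z] before the DEF suffix would wrongly predict alternation here too.
The alternation reflects word-final obstruent devoicing: voiced obstruents become voiceless word-finally. /z/ is underlying.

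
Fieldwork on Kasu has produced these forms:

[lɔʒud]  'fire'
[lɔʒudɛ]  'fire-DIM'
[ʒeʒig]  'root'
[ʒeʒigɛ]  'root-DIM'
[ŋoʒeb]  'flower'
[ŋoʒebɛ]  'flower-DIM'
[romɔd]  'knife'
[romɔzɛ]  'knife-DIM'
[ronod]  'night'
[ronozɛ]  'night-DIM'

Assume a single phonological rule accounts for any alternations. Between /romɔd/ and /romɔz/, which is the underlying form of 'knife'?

'knife' shows [d] ~ [z] at the end of the stem ([romɔd] vs [romɔzɛ]).
If /d/ were underlying and a rule turned it into [z] before the DIM suffix, 'fire' would also alternate; but it has [d] in both [lɔʒud] and [lɔʒudɛ].
The underlying segment must be /z/; voiced fricatives become stops word-finally, yielding [d] there.

/romɔz/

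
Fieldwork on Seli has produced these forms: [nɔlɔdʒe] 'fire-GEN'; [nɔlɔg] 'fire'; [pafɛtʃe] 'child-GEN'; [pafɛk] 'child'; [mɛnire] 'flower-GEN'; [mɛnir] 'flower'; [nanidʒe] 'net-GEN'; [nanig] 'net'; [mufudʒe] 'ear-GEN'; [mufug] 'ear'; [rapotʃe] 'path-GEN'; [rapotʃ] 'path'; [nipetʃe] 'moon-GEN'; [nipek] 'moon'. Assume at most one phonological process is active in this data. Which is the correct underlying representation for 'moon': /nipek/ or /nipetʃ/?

'moon' shows [tʃ] ~ [k] at the end of the stem ([nipetʃe] vs [nipek]).
Compare 'path', with invariant [tʃ] in [rapotʃe] and [rapotʃ]: an analysis with underlying /tʃ/ and a rule producing [k] in isolation would wrongly predict alternation here too.
The alternation reflects palatalization before a front vowel: /k/ and /g/ become palato-alveolar [tʃ] and [dʒ] before a front vowel. /k/ is underlying.

/nipek/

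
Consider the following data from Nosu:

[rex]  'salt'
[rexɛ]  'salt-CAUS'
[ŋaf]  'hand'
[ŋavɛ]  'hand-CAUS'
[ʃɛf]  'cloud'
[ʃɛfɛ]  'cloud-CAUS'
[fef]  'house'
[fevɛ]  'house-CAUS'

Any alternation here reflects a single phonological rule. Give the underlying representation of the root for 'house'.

/fev/

The stem for 'house' ends in [f] in [fef] but [v] in [fevɛ].
Compare 'cloud', with invariant [f] in [ʃɛf] and [ʃɛfɛ]: an analysis with underlying /f/ and a rule producing [v] before the CAUS suffix would wrongly predict alternation here too.
So /v/ is underlying, and a rule of word-final obstruent devoicing — voiced obstruents become voiceless word-finally — gives [f].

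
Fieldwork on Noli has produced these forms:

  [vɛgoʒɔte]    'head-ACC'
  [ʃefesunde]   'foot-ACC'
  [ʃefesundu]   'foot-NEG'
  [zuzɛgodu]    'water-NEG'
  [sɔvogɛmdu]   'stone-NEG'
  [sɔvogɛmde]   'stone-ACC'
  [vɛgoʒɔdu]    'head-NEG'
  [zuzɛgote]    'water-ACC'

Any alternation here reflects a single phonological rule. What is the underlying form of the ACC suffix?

The ACC morpheme has two allomorphs, [-de] and [-te].
The NEG suffix, which begins with [d], is invariant after every stem; so [d] is not altered by any rule here.
The ACC suffix is therefore /-te/ underlyingly, with post-nasal voicing: voiceless stops become voiced after a nasal.

/-te/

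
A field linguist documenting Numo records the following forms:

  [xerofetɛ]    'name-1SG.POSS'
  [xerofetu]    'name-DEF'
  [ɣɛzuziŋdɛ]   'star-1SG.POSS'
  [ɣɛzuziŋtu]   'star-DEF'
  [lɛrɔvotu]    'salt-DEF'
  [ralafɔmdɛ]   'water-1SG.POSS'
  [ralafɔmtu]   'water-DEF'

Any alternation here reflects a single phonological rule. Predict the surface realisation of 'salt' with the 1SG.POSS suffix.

The 1SG.POSS suffix surfaces as [-dɛ] and [-tɛ], depending on the final segment of the stem.
By contrast the DEF suffix keeps its initial [t] throughout — that segment must be underlying.
The 1SG.POSS suffix is therefore /-dɛ/ underlyingly, with post-vocalic devoicing: voiced stops become voiceless after a vowel.
After 'salt', which ends in a vowel, the suffix surfaces as [-tɛ], giving [lɛrɔvotɛ].

[lɛrɔvotɛ]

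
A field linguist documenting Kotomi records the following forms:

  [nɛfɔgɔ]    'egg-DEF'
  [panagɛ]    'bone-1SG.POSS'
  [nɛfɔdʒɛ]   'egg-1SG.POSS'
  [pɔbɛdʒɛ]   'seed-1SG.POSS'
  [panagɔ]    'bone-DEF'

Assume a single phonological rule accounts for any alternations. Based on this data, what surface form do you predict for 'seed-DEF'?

The stem for 'egg' ends in [g] in [nɛfɔgɔ] but [dʒ] in [nɛfɔdʒɛ].
But 'bone' keeps [g] in both environments ([panagɔ], [panagɛ]), so there is no rule changing /g/ to [dʒ] before the 1SG.POSS suffix.
Therefore /dʒ/ is basic and [g] is derived by depalatalization (palato-alveolar /dʒ/ becomes [g] when no front vowel follows).
From [pɔbɛdʒɛ] the stem 'seed' is /pɔbɛdʒ/; when no front vowel follows this yields [pɔbɛgɔ].

[pɔbɛgɔ]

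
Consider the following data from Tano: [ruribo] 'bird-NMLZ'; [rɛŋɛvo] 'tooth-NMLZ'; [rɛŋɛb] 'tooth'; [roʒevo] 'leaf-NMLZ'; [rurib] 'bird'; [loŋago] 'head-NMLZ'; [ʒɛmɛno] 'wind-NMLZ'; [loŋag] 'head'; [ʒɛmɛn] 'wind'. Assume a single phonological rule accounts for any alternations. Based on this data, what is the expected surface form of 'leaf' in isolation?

The root 'tooth' surfaces as [rɛŋɛvo] and [rɛŋɛb], with a stem-final [v] ~ [b] alternation.
The stem 'bird' ([ruribo], [rurib]) shows [b] unchanged in both environments, so [b] cannot be basic with [v] derived before the NMLZ suffix.
Therefore /v/ is basic and [b] is derived by word-final hardening (voiced fricatives become stops word-finally).
The one attested form of 'leaf', [roʒevo], shows underlying /roʒev/. Applying the same rule word-finally gives [roʒeb].

[roʒeb]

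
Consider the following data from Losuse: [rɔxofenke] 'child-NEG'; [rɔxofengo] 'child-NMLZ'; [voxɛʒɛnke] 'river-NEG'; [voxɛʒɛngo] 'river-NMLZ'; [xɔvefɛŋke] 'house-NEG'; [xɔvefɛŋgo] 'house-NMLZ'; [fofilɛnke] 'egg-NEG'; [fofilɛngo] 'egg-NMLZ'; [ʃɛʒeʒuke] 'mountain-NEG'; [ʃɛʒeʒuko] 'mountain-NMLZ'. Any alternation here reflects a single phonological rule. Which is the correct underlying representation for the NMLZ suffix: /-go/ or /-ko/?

/-go/

The NMLZ morpheme has two allomorphs, [-go] and [-ko].
The NEG suffix, which begins with [k], is invariant after every stem; so [k] is not altered by any rule here.
So the underlying form is /-go/, and voiced stops become voiceless after a vowel.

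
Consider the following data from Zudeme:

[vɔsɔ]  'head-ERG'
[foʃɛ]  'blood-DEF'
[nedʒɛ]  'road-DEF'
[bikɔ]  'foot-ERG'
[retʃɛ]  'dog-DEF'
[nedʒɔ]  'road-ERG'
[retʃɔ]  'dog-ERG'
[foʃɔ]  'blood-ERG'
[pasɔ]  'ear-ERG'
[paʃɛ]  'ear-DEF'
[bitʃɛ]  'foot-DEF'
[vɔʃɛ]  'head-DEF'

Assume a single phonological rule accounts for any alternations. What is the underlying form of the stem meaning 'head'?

/vɔs/

The stem for 'head' ends in [s] in [vɔsɔ] but [ʃ] in [vɔʃɛ].
Compare 'blood', with invariant [ʃ] in [foʃɔ] and [foʃɛ]: an analysis with underlying /ʃ/ and a rule producing [s] before the ERG suffix would wrongly predict alternation here too.
The underlying segment must be /s/; /k/ and /s/ become palato-alveolar [tʃ] and [ʃ] before a front vowel, yielding [ʃ] there.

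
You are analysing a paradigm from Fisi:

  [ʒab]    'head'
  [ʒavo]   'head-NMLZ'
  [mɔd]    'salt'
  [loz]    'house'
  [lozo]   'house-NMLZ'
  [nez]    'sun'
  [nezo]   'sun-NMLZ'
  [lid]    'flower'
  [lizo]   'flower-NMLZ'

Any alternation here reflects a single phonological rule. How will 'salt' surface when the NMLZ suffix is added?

The stem for 'flower' ends in [d] in [lid] but [z] in [lizo].
The stem 'sun' ([nez], [nezo]) shows [z] unchanged in both environments, so [z] cannot be basic with [d] derived in isolation.
Therefore /d/ is basic and [z] is derived by intervocalic spirantization (voiced stops become fricatives between vowels).
From [mɔd] the stem 'salt' is /mɔd/; between vowels this yields [mɔzo].

[mɔzo]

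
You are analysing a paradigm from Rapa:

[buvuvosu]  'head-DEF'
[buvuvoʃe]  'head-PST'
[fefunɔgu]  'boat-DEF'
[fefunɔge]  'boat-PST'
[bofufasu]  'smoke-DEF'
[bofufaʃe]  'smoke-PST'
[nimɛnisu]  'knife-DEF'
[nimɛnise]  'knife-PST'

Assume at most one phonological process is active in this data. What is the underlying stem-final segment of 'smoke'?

'smoke' shows [s] ~ [ʃ] at the end of the stem ([bofufasu] vs [bofufaʃe]).
The stem 'knife' ([nimɛnisu], [nimɛnise]) shows [s] unchanged in both environments, so [s] cannot be basic with [ʃ] derived before the PST suffix.
So /ʃ/ is underlying, and a rule of depalatalization — palato-alveolar /ʃ/ becomes [s] when no front vowel follows — gives [s].

/ʃ/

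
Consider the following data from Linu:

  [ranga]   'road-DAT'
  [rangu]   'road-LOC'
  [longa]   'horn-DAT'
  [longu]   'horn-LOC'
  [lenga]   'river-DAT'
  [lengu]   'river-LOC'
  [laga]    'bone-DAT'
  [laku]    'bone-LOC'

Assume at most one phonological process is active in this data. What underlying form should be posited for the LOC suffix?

The LOC morpheme has two allomorphs, [-gu] and [-ku].
By contrast the DAT suffix keeps its initial [g] throughout — that segment must be underlying.
So the underlying form is /-ku/, and voiceless stops become voiced after a nasal.

/-ku/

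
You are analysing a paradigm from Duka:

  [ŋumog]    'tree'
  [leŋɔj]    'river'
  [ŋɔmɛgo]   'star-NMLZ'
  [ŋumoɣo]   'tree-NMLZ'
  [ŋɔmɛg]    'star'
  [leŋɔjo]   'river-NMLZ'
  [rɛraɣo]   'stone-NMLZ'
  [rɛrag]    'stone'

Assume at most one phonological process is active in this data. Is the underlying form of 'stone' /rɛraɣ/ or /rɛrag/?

The stem for 'stone' ends in [ɣ] in [rɛraɣo] but [g] in [rɛrag].
Compare 'star', with invariant [g] in [ŋɔmɛgo] and [ŋɔmɛg]: an analysis with underlying /g/ and a rule producing [ɣ] before the NMLZ suffix would wrongly predict alternation here too.
Therefore /ɣ/ is basic and [g] is derived by word-final hardening (voiced fricatives become stops word-finally).

/rɛraɣ/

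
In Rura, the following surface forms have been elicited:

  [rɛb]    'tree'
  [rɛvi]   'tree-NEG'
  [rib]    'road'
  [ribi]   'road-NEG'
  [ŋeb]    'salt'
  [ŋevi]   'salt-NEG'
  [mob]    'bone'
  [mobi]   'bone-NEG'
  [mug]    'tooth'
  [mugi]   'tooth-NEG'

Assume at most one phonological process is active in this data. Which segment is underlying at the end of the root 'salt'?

/v/

'salt' shows [b] ~ [v] at the end of the stem ([ŋeb] vs [ŋevi]).
The stem 'road' ([rib], [ribi]) shows [b] unchanged in both environments, so [b] cannot be basic with [v] derived before the NEG suffix.
So /v/ is underlying, and a rule of word-final hardening — voiced fricatives become stops word-finally — gives [b].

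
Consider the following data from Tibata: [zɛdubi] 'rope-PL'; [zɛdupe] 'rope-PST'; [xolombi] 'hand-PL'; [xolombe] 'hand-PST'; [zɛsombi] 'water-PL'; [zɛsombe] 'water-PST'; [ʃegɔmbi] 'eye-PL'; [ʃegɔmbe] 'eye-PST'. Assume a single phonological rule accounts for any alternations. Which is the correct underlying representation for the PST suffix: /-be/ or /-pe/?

The PST morpheme has two allomorphs, [-be] and [-pe].
The PL suffix, which begins with [b], is invariant after every stem; so [b] is not altered by any rule here.
The PST suffix is therefore /-pe/ underlyingly, with post-nasal voicing: voiceless stops become voiced after a nasal.

/-pe/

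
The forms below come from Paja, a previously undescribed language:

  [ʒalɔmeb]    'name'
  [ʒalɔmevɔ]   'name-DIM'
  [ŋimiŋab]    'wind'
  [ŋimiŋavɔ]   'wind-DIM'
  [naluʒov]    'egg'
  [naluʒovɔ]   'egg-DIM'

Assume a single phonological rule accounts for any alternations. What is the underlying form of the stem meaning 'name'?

The stem for 'name' ends in [b] in [ʒalɔmeb] but [v] in [ʒalɔmevɔ].
If /v/ were underlying and a rule turned it into [b] in isolation, 'egg' would also alternate; but it has [v] in both [naluʒov] and [naluʒovɔ].
Therefore /b/ is basic and [v] is derived by intervocalic spirantization (voiced stops become fricatives between vowels).

/ʒalɔmeb/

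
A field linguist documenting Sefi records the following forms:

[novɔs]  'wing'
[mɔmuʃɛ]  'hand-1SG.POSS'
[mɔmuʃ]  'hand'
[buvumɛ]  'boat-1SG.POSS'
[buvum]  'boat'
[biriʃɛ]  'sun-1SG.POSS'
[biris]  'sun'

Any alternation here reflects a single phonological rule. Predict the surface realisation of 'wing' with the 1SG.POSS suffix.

[novɔʃɛ]

The stem for 'sun' ends in [ʃ] in [biriʃɛ] but [s] in [biris].
The stem 'hand' ([mɔmuʃɛ], [mɔmuʃ]) shows [ʃ] unchanged in both environments, so [ʃ] cannot be basic with [s] derived in isolation.
The underlying segment must be /s/; /s/ becomes palato-alveolar [ʃ] before a front vowel, yielding [ʃ] there.
The one attested form of 'wing', [novɔs], shows underlying /novɔs/. Applying the same rule before a front vowel gives [novɔʃɛ].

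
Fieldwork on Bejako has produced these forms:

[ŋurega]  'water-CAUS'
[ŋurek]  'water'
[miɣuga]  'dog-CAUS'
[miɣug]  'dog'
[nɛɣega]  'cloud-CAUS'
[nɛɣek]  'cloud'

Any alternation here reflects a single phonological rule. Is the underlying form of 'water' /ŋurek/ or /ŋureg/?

/ŋurek/

'water' shows [g] ~ [k] at the end of the stem ([ŋurega] vs [ŋurek]).
If /g/ were underlying and a rule turned it into [k] in isolation, 'dog' would also alternate; but it has [g] in both [miɣuga] and [miɣug].
Therefore /k/ is basic and [g] is derived by intervocalic voicing (voiceless stops become voiced between vowels).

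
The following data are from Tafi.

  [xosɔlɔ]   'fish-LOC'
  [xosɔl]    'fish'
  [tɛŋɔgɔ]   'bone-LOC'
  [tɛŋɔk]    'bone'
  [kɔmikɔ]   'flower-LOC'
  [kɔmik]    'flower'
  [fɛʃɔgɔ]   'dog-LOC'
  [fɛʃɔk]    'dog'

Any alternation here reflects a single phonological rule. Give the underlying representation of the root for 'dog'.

The stem for 'dog' ends in [g] in [fɛʃɔgɔ] but [k] in [fɛʃɔk].
If /k/ were underlying and a rule turned it into [g] before the LOC suffix, 'flower' would also alternate; but it has [k] in both [kɔmikɔ] and [kɔmik].
Therefore /g/ is basic and [k] is derived by word-final obstruent devoicing (voiced obstruents become voiceless word-finally).

/fɛʃɔg/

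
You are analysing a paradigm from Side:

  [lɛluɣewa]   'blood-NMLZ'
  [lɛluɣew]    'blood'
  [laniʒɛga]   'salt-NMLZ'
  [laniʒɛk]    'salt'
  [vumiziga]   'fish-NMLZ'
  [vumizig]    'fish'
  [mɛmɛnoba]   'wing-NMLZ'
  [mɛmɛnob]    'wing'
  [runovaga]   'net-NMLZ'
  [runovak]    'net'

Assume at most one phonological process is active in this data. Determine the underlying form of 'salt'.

The root 'salt' surfaces as [laniʒɛga] and [laniʒɛk], with a stem-final [g] ~ [k] alternation.
But 'fish' keeps [g] in both environments ([vumiziga], [vumizig]), so there is no rule changing /g/ to [k] in isolation.
The underlying segment must be /k/; voiceless stops become voiced between vowels, yielding [g] there.
So 'salt' = /laniʒɛk/.

/laniʒɛk/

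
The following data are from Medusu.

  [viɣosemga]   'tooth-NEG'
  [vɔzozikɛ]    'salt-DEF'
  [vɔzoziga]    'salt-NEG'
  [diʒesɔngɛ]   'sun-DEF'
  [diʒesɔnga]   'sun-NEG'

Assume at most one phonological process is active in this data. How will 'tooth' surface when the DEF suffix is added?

The DEF suffix surfaces as [-gɛ] and [-kɛ], depending on the final segment of the stem.
By contrast the NEG suffix keeps its initial [g] throughout — that segment must be underlying.
So the underlying form is /-kɛ/, and voiceless stops become voiced after a nasal.
After 'tooth', which ends in a nasal, the suffix surfaces as [-gɛ], giving [viɣosemgɛ].

[viɣosemgɛ]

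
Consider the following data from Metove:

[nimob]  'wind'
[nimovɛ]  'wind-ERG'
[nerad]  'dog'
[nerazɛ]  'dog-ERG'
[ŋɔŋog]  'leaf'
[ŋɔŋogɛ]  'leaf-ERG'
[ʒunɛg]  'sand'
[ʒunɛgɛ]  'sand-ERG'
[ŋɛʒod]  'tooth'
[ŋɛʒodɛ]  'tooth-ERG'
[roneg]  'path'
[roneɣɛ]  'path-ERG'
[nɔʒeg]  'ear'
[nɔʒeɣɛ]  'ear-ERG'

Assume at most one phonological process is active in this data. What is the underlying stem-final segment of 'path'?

/ɣ/

'path' shows [g] ~ [ɣ] at the end of the stem ([roneg] vs [roneɣɛ]).
If /g/ were underlying and a rule turned it into [ɣ] before the ERG suffix, 'sand' would also alternate; but it has [g] in both [ʒunɛg] and [ʒunɛgɛ].
Therefore /ɣ/ is basic and [g] is derived by word-final hardening (voiced fricatives become stops word-finally).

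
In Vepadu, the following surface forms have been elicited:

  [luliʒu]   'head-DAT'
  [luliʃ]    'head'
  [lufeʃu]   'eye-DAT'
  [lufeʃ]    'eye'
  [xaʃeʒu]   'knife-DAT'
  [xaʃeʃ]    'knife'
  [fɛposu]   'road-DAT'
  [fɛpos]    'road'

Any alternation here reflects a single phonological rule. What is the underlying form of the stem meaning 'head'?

The stem for 'head' ends in [ʒ] in [luliʒu] but [ʃ] in [luliʃ].
If /ʃ/ were underlying and a rule turned it into [ʒ] before the DAT suffix, 'eye' would also alternate; but it has [ʃ] in both [lufeʃu] and [lufeʃ].
The underlying segment must be /ʒ/; voiced obstruents become voiceless word-finally, yielding [ʃ] there.

/luliʒ/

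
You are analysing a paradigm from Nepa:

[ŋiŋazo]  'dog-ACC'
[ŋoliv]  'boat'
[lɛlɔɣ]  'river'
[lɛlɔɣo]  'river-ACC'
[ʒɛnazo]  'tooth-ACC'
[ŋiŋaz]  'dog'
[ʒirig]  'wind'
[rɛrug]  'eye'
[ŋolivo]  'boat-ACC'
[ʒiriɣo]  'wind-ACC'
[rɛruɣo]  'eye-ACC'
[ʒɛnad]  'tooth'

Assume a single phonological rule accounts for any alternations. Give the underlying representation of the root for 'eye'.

/rɛrug/

The stem for 'eye' ends in [g] in [rɛrug] but [ɣ] in [rɛruɣo].
The stem 'river' ([lɛlɔɣ], [lɛlɔɣo]) shows [ɣ] unchanged in both environments, so [ɣ] cannot be basic with [g] derived in isolation.
The alternation reflects intervocalic spirantization: voiced stops become fricatives between vowels. /g/ is underlying.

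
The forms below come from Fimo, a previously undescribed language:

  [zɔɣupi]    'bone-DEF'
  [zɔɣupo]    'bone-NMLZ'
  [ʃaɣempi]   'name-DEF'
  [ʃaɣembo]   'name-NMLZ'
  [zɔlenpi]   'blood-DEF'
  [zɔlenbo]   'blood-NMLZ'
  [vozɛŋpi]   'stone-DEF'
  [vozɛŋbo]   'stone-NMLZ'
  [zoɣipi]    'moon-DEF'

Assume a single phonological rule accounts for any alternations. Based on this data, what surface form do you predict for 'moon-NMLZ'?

[zoɣipo]

The NMLZ morpheme has two allomorphs, [-bo] and [-po].
The DEF suffix, which begins with [p], is invariant after every stem; so [p] is not altered by any rule here.
The NMLZ suffix is therefore /-bo/ underlyingly, with post-vocalic devoicing: voiced stops become voiceless after a vowel.
After 'moon', which ends in a vowel, the suffix surfaces as [-po], giving [zoɣipo].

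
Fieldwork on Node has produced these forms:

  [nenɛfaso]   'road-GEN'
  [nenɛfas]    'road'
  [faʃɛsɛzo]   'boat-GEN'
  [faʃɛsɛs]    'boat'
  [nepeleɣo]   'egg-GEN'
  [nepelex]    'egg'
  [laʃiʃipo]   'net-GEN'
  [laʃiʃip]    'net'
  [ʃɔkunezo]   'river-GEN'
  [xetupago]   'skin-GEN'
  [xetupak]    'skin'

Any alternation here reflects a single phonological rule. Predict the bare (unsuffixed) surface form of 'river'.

The root 'boat' surfaces as [faʃɛsɛzo] and [faʃɛsɛs], with a stem-final [z] ~ [s] alternation.
If /s/ were underlying and a rule turned it into [z] before the GEN suffix, 'road' would also alternate; but it has [s] in both [nenɛfaso] and [nenɛfas].
The underlying segment must be /z/; voiced obstruents become voiceless word-finally, yielding [s] there.
From [ʃɔkunezo] the stem 'river' is /ʃɔkunez/; word-finally this yields [ʃɔkunes].

[ʃɔkunes]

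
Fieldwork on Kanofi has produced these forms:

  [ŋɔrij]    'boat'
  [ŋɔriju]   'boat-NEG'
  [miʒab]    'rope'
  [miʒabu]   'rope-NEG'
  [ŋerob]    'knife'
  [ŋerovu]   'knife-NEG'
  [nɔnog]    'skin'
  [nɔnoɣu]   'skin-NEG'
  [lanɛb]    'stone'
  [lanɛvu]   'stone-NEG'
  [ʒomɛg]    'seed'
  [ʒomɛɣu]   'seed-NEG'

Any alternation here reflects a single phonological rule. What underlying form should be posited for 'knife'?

/ŋerov/

The root 'knife' surfaces as [ŋerob] and [ŋerovu], with a stem-final [b] ~ [v] alternation.
But 'rope' keeps [b] in both environments ([miʒab], [miʒabu]), so there is no rule changing /b/ to [v] before the NEG suffix.
The underlying segment must be /v/; voiced fricatives become stops word-finally, yielding [b] there.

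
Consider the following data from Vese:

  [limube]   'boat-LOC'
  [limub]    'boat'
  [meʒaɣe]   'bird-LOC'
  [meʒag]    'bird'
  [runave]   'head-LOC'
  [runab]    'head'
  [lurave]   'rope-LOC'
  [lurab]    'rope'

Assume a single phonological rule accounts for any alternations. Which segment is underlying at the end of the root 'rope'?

In [lurave] and [lurab] the final segment of 'rope' alternates: [v] ~ [b].
Compare 'boat', with invariant [b] in [limube] and [limub]: an analysis with underlying /b/ and a rule producing [v] before the LOC suffix would wrongly predict alternation here too.
The underlying segment must be /v/; voiced fricatives become stops word-finally, yielding [b] there.

/v/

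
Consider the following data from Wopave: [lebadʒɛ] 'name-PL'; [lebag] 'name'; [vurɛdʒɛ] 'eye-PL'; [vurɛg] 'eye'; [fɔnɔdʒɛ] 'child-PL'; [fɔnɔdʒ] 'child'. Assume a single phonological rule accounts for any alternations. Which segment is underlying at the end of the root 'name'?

The stem for 'name' ends in [dʒ] in [lebadʒɛ] but [g] in [lebag].
The stem 'child' ([fɔnɔdʒɛ], [fɔnɔdʒ]) shows [dʒ] unchanged in both environments, so [dʒ] cannot be basic with [g] derived in isolation.
So /g/ is underlying, and a rule of palatalization before a front vowel — /g/ becomes palato-alveolar [dʒ] before a front vowel — gives [dʒ].

/g/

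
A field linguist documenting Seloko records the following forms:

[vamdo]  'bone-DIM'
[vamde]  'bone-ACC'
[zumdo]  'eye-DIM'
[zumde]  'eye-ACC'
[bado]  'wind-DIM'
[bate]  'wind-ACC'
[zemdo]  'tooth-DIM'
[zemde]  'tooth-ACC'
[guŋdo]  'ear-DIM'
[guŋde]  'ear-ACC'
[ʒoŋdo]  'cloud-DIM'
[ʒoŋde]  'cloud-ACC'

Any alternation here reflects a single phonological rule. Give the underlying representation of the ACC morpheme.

The ACC suffix surfaces as [-de] and [-te], depending on the final segment of the stem.
The DIM suffix, which begins with [d], is invariant after every stem; so [d] is not altered by any rule here.
So the underlying form is /-te/, and voiceless stops become voiced after a nasal.

/-te/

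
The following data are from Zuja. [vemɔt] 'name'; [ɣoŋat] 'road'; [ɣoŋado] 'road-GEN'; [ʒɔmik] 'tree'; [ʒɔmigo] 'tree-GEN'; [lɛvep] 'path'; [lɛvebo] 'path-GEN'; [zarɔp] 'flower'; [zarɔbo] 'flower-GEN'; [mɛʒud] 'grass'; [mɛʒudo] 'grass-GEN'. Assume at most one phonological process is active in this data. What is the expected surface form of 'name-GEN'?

[vemɔdo]

The root 'road' surfaces as [ɣoŋat] and [ɣoŋado], with a stem-final [t] ~ [d] alternation.
If /d/ were underlying and a rule turned it into [t] in isolation, 'grass' would also alternate; but it has [d] in both [mɛʒud] and [mɛʒudo].
Therefore /t/ is basic and [d] is derived by intervocalic voicing (voiceless stops become voiced between vowels).
The one attested form of 'name', [vemɔt], shows underlying /vemɔt/. Applying the same rule between vowels gives [vemɔdo].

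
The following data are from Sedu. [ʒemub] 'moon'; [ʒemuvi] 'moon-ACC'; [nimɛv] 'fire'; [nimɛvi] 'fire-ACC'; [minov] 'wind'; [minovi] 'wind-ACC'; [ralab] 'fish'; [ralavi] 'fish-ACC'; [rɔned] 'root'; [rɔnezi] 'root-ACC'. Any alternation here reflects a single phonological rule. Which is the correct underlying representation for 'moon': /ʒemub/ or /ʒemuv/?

/ʒemub/

In [ʒemub] and [ʒemuvi] the final segment of 'moon' alternates: [b] ~ [v].
If /v/ were underlying and a rule turned it into [b] in isolation, 'wind' would also alternate; but it has [v] in both [minov] and [minovi].
Therefore /b/ is basic and [v] is derived by intervocalic spirantization (voiced stops become fricatives between vowels).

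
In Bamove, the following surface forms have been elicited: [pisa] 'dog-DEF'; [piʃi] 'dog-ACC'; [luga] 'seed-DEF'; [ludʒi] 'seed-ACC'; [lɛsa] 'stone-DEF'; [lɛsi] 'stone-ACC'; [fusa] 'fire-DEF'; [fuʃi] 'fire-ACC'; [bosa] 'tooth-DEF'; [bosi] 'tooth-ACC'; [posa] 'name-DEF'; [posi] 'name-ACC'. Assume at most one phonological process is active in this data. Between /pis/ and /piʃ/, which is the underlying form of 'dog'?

The root 'dog' surfaces as [pisa] and [piʃi], with a stem-final [s] ~ [ʃ] alternation.
But 'name' keeps [s] in both environments ([posa], [posi]), so there is no rule changing /s/ to [ʃ] before the ACC suffix.
The underlying segment must be /ʃ/; palato-alveolar /dʒ/ and /ʃ/ become [g] and [s] when no front vowel follows, yielding [s] there.

/piʃ/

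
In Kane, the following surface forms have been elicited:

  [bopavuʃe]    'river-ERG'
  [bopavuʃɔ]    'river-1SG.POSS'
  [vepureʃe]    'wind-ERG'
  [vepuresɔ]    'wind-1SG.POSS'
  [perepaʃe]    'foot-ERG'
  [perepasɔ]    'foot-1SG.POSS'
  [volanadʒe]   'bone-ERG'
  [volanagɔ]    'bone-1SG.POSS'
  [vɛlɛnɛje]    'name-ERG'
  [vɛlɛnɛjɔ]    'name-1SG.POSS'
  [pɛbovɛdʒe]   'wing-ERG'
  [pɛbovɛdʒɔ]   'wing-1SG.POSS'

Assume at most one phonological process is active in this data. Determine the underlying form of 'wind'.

In [vepureʃe] and [vepuresɔ] the final segment of 'wind' alternates: [ʃ] ~ [s].
Compare 'river', with invariant [ʃ] in [bopavuʃe] and [bopavuʃɔ]: an analysis with underlying /ʃ/ and a rule producing [s] before the 1SG.POSS suffix would wrongly predict alternation here too.
Therefore /s/ is basic and [ʃ] is derived by palatalization before a front vowel (/g/ and /s/ become palato-alveolar [dʒ] and [ʃ] before a front vowel).

/vepures/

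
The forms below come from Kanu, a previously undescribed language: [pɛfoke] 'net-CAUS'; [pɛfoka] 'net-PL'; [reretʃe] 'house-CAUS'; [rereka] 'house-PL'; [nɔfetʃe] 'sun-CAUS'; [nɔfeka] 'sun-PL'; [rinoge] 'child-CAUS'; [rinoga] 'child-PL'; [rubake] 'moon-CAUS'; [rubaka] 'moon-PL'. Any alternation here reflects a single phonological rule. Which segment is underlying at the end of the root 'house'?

In [reretʃe] and [rereka] the final segment of 'house' alternates: [tʃ] ~ [k].
But 'moon' keeps [k] in both environments ([rubake], [rubaka]), so there is no rule changing /k/ to [tʃ] before the CAUS suffix.
Therefore /tʃ/ is basic and [k] is derived by depalatalization (palato-alveolar /tʃ/ becomes [k] when no front vowel follows).

/tʃ/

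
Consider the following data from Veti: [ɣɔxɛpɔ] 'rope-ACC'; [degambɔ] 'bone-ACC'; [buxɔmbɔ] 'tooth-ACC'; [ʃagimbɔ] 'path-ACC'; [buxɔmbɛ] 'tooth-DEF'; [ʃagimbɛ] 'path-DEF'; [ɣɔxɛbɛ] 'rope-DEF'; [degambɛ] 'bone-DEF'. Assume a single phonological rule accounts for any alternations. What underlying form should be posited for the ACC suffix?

/-pɔ/

The ACC morpheme has two allomorphs, [-bɔ] and [-pɔ].
By contrast the DEF suffix keeps its initial [b] throughout — that segment must be underlying.
So the underlying form is /-pɔ/, and voiceless stops become voiced after a nasal.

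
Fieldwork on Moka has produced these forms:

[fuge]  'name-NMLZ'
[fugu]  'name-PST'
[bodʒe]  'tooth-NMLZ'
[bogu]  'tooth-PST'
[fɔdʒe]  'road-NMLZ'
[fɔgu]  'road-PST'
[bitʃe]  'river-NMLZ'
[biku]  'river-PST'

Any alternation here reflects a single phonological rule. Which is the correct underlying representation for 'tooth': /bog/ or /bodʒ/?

The stem for 'tooth' ends in [dʒ] in [bodʒe] but [g] in [bogu].
But 'name' keeps [g] in both environments ([fuge], [fugu]), so there is no rule changing /g/ to [dʒ] before the NMLZ suffix.
So /dʒ/ is underlying, and a rule of depalatalization — palato-alveolar /tʃ/ and /dʒ/ become [k] and [g] when no front vowel follows — gives [g].

/bodʒ/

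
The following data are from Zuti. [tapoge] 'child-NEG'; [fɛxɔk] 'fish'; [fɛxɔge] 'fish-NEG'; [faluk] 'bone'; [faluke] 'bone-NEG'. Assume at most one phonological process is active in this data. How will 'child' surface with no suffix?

[tapok]

The stem for 'fish' ends in [k] in [fɛxɔk] but [g] in [fɛxɔge].
The stem 'bone' ([faluk], [faluke]) shows [k] unchanged in both environments, so [k] cannot be basic with [g] derived before the NEG suffix.
The alternation reflects word-final obstruent devoicing: voiced obstruents become voiceless word-finally. /g/ is underlying.
The one attested form of 'child', [tapoge], shows underlying /tapog/. Applying the same rule word-finally gives [tapok].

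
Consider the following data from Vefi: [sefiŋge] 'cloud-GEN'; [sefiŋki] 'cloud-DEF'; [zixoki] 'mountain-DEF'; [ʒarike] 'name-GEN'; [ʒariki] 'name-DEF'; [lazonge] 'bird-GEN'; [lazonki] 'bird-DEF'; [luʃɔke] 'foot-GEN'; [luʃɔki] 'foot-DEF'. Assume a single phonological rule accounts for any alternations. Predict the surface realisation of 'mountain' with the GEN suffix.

The GEN suffix surfaces as [-ge] and [-ke], depending on the final segment of the stem.
The DEF suffix, which begins with [k], is invariant after every stem; so [k] is not altered by any rule here.
So the underlying form is /-ge/, and voiced stops become voiceless after a vowel.
After 'mountain', which ends in a vowel, the suffix surfaces as [-ke], giving [zixoke].

[zixoke]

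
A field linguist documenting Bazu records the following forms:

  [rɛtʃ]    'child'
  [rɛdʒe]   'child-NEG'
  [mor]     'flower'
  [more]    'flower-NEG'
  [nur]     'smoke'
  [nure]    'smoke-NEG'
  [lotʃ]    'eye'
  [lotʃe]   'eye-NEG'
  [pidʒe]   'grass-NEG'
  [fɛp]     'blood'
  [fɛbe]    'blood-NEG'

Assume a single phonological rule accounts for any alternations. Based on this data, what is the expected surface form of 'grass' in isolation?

In [rɛtʃ] and [rɛdʒe] the final segment of 'child' alternates: [tʃ] ~ [dʒ].
The stem 'eye' ([lotʃ], [lotʃe]) shows [tʃ] unchanged in both environments, so [tʃ] cannot be basic with [dʒ] derived before the NEG suffix.
The underlying segment must be /dʒ/; voiced obstruents become voiceless word-finally, yielding [tʃ] there.
From [pidʒe] the stem 'grass' is /pidʒ/; word-finally this yields [pitʃ].

[pitʃ]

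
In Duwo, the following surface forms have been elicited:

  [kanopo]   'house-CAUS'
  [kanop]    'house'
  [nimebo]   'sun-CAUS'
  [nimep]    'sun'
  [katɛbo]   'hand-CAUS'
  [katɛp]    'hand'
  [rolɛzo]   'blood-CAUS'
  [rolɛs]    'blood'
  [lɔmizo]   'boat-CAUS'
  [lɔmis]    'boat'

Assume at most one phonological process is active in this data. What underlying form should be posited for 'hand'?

/katɛb/

'hand' shows [b] ~ [p] at the end of the stem ([katɛbo] vs [katɛp]).
The stem 'house' ([kanopo], [kanop]) shows [p] unchanged in both environments, so [p] cannot be basic with [b] derived before the CAUS suffix.
So /b/ is underlying, and a rule of word-final obstruent devoicing — voiced obstruents become voiceless word-finally — gives [p].
Hence 'hand' is /katɛb/ underlyingly.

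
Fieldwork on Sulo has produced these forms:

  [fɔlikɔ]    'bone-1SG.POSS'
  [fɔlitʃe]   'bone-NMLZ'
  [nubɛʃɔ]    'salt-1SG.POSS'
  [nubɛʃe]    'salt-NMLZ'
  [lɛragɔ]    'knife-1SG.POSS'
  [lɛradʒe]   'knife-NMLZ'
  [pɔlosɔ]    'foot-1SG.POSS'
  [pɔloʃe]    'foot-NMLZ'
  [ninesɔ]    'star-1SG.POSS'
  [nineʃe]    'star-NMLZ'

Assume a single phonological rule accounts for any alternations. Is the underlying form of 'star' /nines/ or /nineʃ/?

/nines/

In [ninesɔ] and [nineʃe] the final segment of 'star' alternates: [s] ~ [ʃ].
But 'salt' keeps [ʃ] in both environments ([nubɛʃɔ], [nubɛʃe]), so there is no rule changing /ʃ/ to [s] before the 1SG.POSS suffix.
The alternation reflects palatalization before a front vowel: /k/, /g/ and /s/ become palato-alveolar [tʃ], [dʒ] and [ʃ] before a front vowel. /s/ is underlying.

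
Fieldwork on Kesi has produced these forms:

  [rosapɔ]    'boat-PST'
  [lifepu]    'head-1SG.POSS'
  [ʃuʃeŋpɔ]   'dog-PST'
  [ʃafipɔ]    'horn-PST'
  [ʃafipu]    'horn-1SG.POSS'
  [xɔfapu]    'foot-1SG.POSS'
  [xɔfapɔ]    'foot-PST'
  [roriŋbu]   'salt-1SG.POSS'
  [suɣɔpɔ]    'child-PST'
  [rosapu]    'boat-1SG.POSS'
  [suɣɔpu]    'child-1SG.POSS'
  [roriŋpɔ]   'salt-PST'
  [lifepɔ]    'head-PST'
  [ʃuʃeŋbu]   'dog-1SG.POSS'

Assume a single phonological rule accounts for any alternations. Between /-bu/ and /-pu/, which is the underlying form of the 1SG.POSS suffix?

/-bu/

The 1SG.POSS suffix surfaces as [-bu] and [-pu], depending on the final segment of the stem.
The PST suffix, which begins with [p], is invariant after every stem; so [p] is not altered by any rule here.
So the underlying form is /-bu/, and voiced stops become voiceless after a vowel.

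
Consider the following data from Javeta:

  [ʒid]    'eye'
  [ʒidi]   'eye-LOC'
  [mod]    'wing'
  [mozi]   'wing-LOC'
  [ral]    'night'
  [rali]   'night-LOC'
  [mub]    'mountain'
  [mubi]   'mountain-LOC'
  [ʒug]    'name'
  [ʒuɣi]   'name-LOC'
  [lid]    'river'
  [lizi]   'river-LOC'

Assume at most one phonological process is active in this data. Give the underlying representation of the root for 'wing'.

/moz/

'wing' shows [d] ~ [z] at the end of the stem ([mod] vs [mozi]).
The stem 'eye' ([ʒid], [ʒidi]) shows [d] unchanged in both environments, so [d] cannot be basic with [z] derived before the LOC suffix.
The underlying segment must be /z/; voiced fricatives become stops word-finally, yielding [d] there.
Hence 'wing' is /moz/ underlyingly.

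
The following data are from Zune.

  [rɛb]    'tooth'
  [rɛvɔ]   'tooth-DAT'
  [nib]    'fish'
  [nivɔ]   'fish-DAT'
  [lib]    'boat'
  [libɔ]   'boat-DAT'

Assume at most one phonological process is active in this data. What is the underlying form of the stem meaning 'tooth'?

'tooth' shows [b] ~ [v] at the end of the stem ([rɛb] vs [rɛvɔ]).
Compare 'boat', with invariant [b] in [lib] and [libɔ]: an analysis with underlying /b/ and a rule producing [v] before the DAT suffix would wrongly predict alternation here too.
The alternation reflects word-final hardening: voiced fricatives become stops word-finally. /v/ is underlying.

/rɛv/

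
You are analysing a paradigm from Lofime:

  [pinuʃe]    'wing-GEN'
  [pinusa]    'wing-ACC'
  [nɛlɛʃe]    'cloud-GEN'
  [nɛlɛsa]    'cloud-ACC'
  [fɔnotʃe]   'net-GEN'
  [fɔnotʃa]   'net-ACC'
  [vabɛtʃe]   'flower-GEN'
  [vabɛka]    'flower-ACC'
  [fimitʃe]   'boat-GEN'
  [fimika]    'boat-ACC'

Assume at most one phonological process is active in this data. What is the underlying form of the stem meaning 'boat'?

In [fimitʃe] and [fimika] the final segment of 'boat' alternates: [tʃ] ~ [k].
But 'net' keeps [tʃ] in both environments ([fɔnotʃe], [fɔnotʃa]), so there is no rule changing /tʃ/ to [k] before the ACC suffix.
The underlying segment must be /k/; /k/ and /s/ become palato-alveolar [tʃ] and [ʃ] before a front vowel, yielding [tʃ] there.
The underlying form of 'boat' is therefore /fimik/.

/fimik/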